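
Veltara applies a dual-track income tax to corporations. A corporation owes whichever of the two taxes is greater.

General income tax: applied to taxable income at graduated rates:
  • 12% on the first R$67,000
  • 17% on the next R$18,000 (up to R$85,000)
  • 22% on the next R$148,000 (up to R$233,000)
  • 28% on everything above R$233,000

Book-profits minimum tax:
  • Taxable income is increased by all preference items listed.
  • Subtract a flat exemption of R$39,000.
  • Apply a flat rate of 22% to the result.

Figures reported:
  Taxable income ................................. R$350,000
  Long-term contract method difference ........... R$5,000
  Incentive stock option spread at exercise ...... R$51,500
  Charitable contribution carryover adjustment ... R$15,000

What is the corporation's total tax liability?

R$84,150

Book-profits minimum tax:
  Adjusted income: R$350,000 + R$5,000 + R$51,500 + R$15,000 = R$421,500
  Less exemption R$39,000 → base R$382,500
  R$382,500 × 22% = R$84,150

General income tax:
  R$67,000 × 12% = R$8,040
  R$18,000 × 17% = R$3,060
  R$148,000 × 22% = R$32,560
  R$117,000 × 28% = R$32,760
  → R$76,420

R$84,150 > R$76,420, so the book-profits minimum tax is the binding amount.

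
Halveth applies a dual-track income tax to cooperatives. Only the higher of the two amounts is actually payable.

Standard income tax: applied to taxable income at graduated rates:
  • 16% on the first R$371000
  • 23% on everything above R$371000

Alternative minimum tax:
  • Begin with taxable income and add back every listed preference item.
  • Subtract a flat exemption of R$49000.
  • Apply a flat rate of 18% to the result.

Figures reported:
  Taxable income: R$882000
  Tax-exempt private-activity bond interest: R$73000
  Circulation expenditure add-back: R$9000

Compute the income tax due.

R$176890

Standard income tax:
  R$371000 × 16% = R$59360
  R$511000 × 23% = R$117530
  → R$176890

Alternative minimum tax:
  Adjusted income: R$882000 + R$73000 + R$9000 = R$964000
  Less exemption R$49000 → base R$915000
  R$915000 × 18% = R$164700

R$176890 > R$164700, so the standard income tax governs.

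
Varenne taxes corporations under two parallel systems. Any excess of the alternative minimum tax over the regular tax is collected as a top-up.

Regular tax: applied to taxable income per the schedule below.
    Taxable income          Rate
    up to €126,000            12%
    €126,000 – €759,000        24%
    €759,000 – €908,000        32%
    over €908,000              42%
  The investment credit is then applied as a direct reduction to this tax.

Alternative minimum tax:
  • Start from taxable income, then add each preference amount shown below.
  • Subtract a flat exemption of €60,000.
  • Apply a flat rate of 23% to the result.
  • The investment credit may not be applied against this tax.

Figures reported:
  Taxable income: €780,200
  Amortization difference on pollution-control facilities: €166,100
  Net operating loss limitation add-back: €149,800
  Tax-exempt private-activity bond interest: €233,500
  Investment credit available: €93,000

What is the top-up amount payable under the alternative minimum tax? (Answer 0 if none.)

€211,184

Regular tax:
  €126,000 × 12% = €15,120
  €633,000 × 24% = €151,920
  €21,200 × 32% = €6,784
  → €173,824
  Less investment credit €93,000 → €80,824

Alternative minimum tax:
  Adjusted income: €780,200 + €166,100 + €149,800 + €233,500 = €1,329,600
  Less exemption €60,000 → base €1,269,600
  €1,269,600 × 23% = €292,008

Excess of alternative minimum tax over regular tax: €292,008 − €80,824 = €211,184.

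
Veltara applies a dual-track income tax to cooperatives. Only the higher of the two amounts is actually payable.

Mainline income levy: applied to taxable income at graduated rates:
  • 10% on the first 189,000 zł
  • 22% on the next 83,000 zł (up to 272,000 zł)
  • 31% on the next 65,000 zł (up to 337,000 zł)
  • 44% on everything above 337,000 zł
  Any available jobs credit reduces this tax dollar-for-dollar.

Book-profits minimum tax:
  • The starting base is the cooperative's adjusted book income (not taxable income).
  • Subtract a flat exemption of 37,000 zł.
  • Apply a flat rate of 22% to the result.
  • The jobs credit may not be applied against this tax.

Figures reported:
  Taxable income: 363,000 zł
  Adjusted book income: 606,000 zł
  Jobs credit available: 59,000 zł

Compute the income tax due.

Mainline income levy:
  189,000 zł × 10% = 18,900 zł
  83,000 zł × 22% = 18,260 zł
  65,000 zł × 31% = 20,150 zł
  26,000 zł × 44% = 11,440 zł
  → 68,750 zł
  Less jobs credit 59,000 zł → 9,750 zł

Book-profits minimum tax:
  Base (adjusted book income): 606,000 zł
  Less exemption 37,000 zł → base 569,000 zł
  569,000 zł × 22% = 125,180 zł

125,180 zł > 9,750 zł, so the book-profits minimum tax is the binding amount.

125,180 zł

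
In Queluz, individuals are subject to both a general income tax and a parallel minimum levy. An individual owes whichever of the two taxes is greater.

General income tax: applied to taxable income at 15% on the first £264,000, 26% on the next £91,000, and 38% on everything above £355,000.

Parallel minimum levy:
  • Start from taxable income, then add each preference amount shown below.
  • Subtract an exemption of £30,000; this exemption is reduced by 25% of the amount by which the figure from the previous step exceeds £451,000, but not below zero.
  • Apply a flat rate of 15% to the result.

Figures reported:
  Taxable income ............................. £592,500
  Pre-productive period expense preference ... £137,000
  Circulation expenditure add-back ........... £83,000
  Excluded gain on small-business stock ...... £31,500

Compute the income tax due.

£153,510

Parallel minimum levy:
  Adjusted income: £592,500 + £137,000 + £83,000 + £31,500 = £844,000
  Exemption: 25% × (£844,000 − £451,000) = £98,250 ≥ £30,000, so the exemption is fully phased out
  Base: £844,000 − £0 = £844,000
  £844,000 × 15% = £126,600

General income tax:
  £264,000 × 15% = £39,600
  £91,000 × 26% = £23,660
  £237,500 × 38% = £90,250
  → £153,510

£153,510 > £126,600, so the general income tax governs.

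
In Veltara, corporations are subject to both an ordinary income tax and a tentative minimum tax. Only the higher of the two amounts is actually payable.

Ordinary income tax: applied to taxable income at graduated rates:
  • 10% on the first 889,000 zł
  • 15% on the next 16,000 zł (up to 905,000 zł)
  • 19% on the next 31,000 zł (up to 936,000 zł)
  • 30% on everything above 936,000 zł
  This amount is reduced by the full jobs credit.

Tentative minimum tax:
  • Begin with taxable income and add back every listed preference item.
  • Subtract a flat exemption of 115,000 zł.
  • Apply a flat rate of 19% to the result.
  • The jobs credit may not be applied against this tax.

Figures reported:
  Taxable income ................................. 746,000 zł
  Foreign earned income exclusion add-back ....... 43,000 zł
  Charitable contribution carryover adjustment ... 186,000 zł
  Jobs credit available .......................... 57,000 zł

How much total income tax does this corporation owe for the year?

163,400 zł

Ordinary income tax:
  746,000 zł × 10% = 74,600 zł
  Less jobs credit 57,000 zł → 17,600 zł

Tentative minimum tax:
  Adjusted income: 746,000 zł + 43,000 zł + 186,000 zł = 975,000 zł
  Less exemption 115,000 zł → base 860,000 zł
  860,000 zł × 19% = 163,400 zł

163,400 zł > 17,600 zł, so the tentative minimum tax is the binding amount.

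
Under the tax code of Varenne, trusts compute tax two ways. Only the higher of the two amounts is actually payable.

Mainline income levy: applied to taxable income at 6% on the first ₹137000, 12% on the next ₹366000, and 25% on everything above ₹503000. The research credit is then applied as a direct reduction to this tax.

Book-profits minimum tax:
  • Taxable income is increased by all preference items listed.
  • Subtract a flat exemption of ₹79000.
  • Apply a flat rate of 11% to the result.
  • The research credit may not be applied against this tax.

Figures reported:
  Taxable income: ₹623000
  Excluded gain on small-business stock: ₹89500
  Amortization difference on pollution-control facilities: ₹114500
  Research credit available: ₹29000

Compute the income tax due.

₹82280

Mainline income levy:
  ₹137000 × 6% = ₹8220
  ₹366000 × 12% = ₹43920
  ₹120000 × 25% = ₹30000
  → ₹82140
  Less research credit ₹29000 → ₹53140

Book-profits minimum tax:
  Adjusted income: ₹623000 + ₹89500 + ₹114500 = ₹827000
  Less exemption ₹79000 → base ₹748000
  ₹748000 × 11% = ₹82280

₹82280 > ₹53140, so the book-profits minimum tax is the binding amount.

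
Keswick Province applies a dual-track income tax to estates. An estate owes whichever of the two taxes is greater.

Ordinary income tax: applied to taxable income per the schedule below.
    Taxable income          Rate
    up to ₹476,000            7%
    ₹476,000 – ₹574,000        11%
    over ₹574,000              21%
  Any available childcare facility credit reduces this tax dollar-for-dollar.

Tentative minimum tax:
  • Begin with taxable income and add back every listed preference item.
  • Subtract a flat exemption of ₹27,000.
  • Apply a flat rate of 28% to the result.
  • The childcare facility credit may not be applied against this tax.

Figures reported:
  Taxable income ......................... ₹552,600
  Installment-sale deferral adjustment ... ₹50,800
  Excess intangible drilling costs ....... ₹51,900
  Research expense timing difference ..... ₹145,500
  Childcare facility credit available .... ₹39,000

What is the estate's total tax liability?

Tentative minimum tax:
  Adjusted income: ₹552,600 + ₹50,800 + ₹51,900 + ₹145,500 = ₹800,800
  Less exemption ₹27,000 → base ₹773,800
  ₹773,800 × 28% = ₹216,664

Ordinary income tax:
  ₹476,000 × 7% = ₹33,320
  ₹76,600 × 11% = ₹8,426
  → ₹41,746
  Less childcare facility credit ₹39,000 → ₹2,746

₹216,664 > ₹2,746, so the tentative minimum tax is the binding amount.

₹216,664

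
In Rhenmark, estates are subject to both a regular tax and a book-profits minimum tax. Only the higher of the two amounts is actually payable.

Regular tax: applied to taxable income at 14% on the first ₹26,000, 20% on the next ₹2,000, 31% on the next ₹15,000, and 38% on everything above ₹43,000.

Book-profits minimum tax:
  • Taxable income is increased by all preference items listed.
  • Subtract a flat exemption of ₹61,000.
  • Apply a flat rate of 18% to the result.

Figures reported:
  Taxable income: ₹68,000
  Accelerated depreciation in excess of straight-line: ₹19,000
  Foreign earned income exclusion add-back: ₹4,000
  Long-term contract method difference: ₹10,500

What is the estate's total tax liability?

Book-profits minimum tax:
  Adjusted income: ₹68,000 + ₹19,000 + ₹4,000 + ₹10,500 = ₹101,500
  Less exemption ₹61,000 → base ₹40,500
  ₹40,500 × 18% = ₹7,290

Regular tax:
  ₹26,000 × 14% = ₹3,640
  ₹2,000 × 20% = ₹400
  ₹15,000 × 31% = ₹4,650
  ₹25,000 × 38% = ₹9,500
  → ₹18,190

₹18,190 > ₹7,290, so the regular tax governs.

₹18,190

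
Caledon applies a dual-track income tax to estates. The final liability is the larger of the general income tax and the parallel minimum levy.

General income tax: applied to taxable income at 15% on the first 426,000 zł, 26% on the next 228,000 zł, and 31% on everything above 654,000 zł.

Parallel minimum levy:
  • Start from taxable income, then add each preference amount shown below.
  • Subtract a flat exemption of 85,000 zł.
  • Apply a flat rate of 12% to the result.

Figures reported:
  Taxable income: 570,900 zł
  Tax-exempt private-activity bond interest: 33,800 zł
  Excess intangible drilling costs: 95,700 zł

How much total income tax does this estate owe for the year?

101,574 zł

General income tax:
  426,000 zł × 15% = 63,900 zł
  144,900 zł × 26% = 37,674 zł
  → 101,574 zł

Parallel minimum levy:
  Adjusted income: 570,900 zł + 33,800 zł + 95,700 zł = 700,400 zł
  Less exemption 85,000 zł → base 615,400 zł
  615,400 zł × 12% = 73,848 zł

101,574 zł > 73,848 zł, so the general income tax governs.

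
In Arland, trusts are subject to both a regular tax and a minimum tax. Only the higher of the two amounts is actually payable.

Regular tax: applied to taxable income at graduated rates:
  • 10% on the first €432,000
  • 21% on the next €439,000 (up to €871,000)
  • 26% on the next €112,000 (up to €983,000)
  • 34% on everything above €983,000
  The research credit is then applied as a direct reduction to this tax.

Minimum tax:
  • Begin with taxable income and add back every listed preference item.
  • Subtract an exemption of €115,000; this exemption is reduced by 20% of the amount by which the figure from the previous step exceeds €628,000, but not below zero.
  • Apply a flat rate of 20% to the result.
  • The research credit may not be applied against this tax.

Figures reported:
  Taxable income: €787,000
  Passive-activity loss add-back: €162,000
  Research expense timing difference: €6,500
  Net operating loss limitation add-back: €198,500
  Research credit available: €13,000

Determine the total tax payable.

Minimum tax:
  Adjusted income: €787,000 + €162,000 + €6,500 + €198,500 = €1,154,000
  Exemption: €115,000 − 20% × (€1,154,000 − €628,000) = €115,000 − €105,200 = €9,800
  Base: €1,154,000 − €9,800 = €1,144,200
  €1,144,200 × 20% = €228,840

Regular tax:
  €432,000 × 10% = €43,200
  €355,000 × 21% = €74,550
  → €117,750
  Less research credit €13,000 → €104,750

€228,840 > €104,750, so the minimum tax is the binding amount.

€228,840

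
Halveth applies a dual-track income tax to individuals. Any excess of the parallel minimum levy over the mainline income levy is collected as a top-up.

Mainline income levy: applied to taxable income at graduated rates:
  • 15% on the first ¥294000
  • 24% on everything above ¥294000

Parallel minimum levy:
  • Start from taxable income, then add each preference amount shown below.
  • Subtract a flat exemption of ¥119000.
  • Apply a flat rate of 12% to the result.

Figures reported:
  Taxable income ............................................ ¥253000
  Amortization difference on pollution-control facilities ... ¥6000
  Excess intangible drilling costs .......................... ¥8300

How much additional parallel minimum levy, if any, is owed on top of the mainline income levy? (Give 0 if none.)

Mainline income levy:
  ¥253000 × 15% = ¥37950

Parallel minimum levy:
  Adjusted income: ¥253000 + ¥6000 + ¥8300 = ¥267300
  Less exemption ¥119000 → base ¥148300
  ¥148300 × 12% = ¥17796

¥17796 ≤ ¥37950, so no add-on is due.

¥0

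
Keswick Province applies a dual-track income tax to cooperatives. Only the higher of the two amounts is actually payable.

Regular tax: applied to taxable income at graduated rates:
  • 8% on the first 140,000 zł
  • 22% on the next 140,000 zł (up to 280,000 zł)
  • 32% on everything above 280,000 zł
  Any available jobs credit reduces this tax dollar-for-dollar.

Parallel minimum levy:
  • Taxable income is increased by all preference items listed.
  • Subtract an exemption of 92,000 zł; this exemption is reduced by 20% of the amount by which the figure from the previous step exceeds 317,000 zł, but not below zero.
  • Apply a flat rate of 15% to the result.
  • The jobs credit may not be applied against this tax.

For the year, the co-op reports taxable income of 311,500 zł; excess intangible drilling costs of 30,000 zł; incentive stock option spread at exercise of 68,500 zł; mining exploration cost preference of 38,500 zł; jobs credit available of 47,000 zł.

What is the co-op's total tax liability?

Parallel minimum levy:
  Adjusted income: 311,500 zł + 30,000 zł + 68,500 zł + 38,500 zł = 448,500 zł
  Exemption: 92,000 zł − 20% × (448,500 zł − 317,000 zł) = 92,000 zł − 26,300 zł = 65,700 zł
  Base: 448,500 zł − 65,700 zł = 382,800 zł
  382,800 zł × 15% = 57,420 zł

Regular tax:
  140,000 zł × 8% = 11,200 zł
  140,000 zł × 22% = 30,800 zł
  31,500 zł × 32% = 10,080 zł
  → 52,080 zł
  Less jobs credit 47,000 zł → 5,080 zł

57,420 zł > 5,080 zł, so the parallel minimum levy is the binding amount.

57,420 zł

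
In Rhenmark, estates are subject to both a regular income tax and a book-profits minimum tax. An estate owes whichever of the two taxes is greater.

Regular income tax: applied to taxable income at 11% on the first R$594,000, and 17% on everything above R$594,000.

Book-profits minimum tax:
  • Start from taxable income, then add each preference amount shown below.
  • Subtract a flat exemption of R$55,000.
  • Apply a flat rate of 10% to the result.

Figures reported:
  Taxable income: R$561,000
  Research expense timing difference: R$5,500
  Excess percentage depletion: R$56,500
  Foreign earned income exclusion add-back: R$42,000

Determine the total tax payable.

Book-profits minimum tax:
  Adjusted income: R$561,000 + R$5,500 + R$56,500 + R$42,000 = R$665,000
  Less exemption R$55,000 → base R$610,000
  R$610,000 × 10% = R$61,000

Regular income tax:
  R$561,000 × 11% = R$61,710

R$61,710 > R$61,000, so the regular income tax governs.

R$61,710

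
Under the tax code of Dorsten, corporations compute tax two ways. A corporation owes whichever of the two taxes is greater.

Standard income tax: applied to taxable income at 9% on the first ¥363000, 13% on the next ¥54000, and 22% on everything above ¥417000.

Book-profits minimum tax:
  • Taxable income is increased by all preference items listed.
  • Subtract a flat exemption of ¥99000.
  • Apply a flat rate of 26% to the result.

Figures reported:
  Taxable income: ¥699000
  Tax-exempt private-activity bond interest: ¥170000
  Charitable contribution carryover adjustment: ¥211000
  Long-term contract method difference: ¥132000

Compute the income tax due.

Standard income tax:
  ¥363000 × 9% = ¥32670
  ¥54000 × 13% = ¥7020
  ¥282000 × 22% = ¥62040
  → ¥101730

Book-profits minimum tax:
  Adjusted income: ¥699000 + ¥170000 + ¥211000 + ¥132000 = ¥1212000
  Less exemption ¥99000 → base ¥1113000
  ¥1113000 × 26% = ¥289380

¥289380 > ¥101730, so the book-profits minimum tax is the binding amount.

¥289380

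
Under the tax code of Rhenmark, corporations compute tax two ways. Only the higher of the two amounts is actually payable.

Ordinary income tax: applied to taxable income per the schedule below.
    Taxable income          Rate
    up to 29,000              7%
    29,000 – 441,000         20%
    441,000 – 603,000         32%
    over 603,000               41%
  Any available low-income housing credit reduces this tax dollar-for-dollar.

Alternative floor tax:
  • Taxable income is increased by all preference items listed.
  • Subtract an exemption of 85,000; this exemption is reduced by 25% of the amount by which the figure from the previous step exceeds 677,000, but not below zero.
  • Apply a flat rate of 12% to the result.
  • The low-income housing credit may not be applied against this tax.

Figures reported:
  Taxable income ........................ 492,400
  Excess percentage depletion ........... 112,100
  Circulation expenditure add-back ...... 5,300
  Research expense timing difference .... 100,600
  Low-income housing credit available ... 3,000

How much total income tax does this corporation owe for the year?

Alternative floor tax:
  Adjusted income: 492,400 + 112,100 + 5,300 + 100,600 = 710,400
  Exemption: 85,000 − 25% × (710,400 − 677,000) = 85,000 − 8,350 = 76,650
  Base: 710,400 − 76,650 = 633,750
  633,750 × 12% = 76,050

Ordinary income tax:
  29,000 × 7% = 2,030
  412,000 × 20% = 82,400
  51,400 × 32% = 16,448
  → 100,878
  Less low-income housing credit 3,000 → 97,878

97,878 > 76,050, so the ordinary income tax governs.

97,878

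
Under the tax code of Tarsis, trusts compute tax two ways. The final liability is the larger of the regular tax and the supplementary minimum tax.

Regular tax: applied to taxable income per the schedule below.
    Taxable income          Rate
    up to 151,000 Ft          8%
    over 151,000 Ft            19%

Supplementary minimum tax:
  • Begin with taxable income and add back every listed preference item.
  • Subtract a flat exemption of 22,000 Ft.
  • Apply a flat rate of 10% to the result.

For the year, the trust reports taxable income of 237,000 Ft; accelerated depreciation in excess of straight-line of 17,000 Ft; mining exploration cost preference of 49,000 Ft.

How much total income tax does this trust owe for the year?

Supplementary minimum tax:
  Adjusted income: 237,000 Ft + 17,000 Ft + 49,000 Ft = 303,000 Ft
  Less exemption 22,000 Ft → base 281,000 Ft
  281,000 Ft × 10% = 28,100 Ft

Regular tax:
  151,000 Ft × 8% = 12,080 Ft
  86,000 Ft × 19% = 16,340 Ft
  → 28,420 Ft

28,420 Ft > 28,100 Ft, so the regular tax governs.

28,420 Ft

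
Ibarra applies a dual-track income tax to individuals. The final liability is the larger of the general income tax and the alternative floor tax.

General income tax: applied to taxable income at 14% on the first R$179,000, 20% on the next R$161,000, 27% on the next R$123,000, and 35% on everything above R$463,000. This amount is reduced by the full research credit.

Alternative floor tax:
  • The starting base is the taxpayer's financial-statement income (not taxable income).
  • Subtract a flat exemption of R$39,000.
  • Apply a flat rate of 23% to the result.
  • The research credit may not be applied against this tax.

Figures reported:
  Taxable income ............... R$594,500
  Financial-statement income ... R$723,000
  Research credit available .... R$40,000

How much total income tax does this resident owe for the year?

R$157,320

General income tax:
  R$179,000 × 14% = R$25,060
  R$161,000 × 20% = R$32,200
  R$123,000 × 27% = R$33,210
  R$131,500 × 35% = R$46,025
  → R$136,495
  Less research credit R$40,000 → R$96,495

Alternative floor tax:
  Base (financial-statement income): R$723,000
  Less exemption R$39,000 → base R$684,000
  R$684,000 × 23% = R$157,320

R$157,320 > R$96,495, so the alternative floor tax is the binding amount.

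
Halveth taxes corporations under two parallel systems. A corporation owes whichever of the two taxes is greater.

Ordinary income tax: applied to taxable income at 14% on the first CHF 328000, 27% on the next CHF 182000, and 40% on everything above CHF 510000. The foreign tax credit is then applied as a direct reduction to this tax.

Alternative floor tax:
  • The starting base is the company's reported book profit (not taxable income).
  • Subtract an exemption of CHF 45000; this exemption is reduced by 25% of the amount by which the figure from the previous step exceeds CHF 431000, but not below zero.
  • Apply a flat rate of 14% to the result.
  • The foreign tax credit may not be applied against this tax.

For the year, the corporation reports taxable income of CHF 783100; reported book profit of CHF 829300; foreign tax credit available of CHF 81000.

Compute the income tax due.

Alternative floor tax:
  Base (reported book profit): CHF 829300
  Exemption: 25% × (CHF 829300 − CHF 431000) = CHF 99575 ≥ CHF 45000, so the exemption is fully phased out
  Base: CHF 829300 − CHF 0 = CHF 829300
  CHF 829300 × 14% = CHF 116102

Ordinary income tax:
  CHF 328000 × 14% = CHF 45920
  CHF 182000 × 27% = CHF 49140
  CHF 273100 × 40% = CHF 109240
  → CHF 204300
  Less foreign tax credit CHF 81000 → CHF 123300

CHF 123300 > CHF 116102, so the ordinary income tax governs.

CHF 123300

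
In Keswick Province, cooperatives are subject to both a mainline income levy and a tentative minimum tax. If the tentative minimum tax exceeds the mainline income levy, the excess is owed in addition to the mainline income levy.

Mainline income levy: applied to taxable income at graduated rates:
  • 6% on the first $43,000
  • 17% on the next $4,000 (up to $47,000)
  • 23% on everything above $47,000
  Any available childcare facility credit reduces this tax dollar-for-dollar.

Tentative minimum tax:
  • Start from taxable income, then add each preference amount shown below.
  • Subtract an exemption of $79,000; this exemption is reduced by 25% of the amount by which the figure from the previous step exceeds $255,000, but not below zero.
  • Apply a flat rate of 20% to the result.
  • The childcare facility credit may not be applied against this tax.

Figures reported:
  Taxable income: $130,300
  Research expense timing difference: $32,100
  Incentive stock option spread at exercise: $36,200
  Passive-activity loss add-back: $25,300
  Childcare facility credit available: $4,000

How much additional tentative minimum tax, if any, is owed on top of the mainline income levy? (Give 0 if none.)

$10,561

Mainline income levy:
  $43,000 × 6% = $2,580
  $4,000 × 17% = $680
  $83,300 × 23% = $19,159
  → $22,419
  Less childcare facility credit $4,000 → $18,419

Tentative minimum tax:
  Adjusted income: $130,300 + $32,100 + $36,200 + $25,300 = $223,900
  Exemption: $223,900 ≤ $255,000, so full $79,000 applies
  Base: $223,900 − $79,000 = $144,900
  $144,900 × 20% = $28,980

Excess of tentative minimum tax over mainline income levy: $28,980 − $18,419 = $10,561.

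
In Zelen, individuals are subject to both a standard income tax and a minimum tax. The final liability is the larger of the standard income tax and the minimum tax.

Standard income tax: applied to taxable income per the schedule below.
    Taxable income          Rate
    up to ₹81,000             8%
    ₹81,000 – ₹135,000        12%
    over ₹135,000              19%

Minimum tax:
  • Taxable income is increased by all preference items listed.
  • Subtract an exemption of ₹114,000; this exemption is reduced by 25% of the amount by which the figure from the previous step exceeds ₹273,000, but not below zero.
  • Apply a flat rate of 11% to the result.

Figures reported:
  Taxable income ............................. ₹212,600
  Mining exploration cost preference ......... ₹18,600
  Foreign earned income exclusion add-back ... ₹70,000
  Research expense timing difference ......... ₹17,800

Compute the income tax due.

Minimum tax:
  Adjusted income: ₹212,600 + ₹18,600 + ₹70,000 + ₹17,800 = ₹319,000
  Exemption: ₹114,000 − 25% × (₹319,000 − ₹273,000) = ₹114,000 − ₹11,500 = ₹102,500
  Base: ₹319,000 − ₹102,500 = ₹216,500
  ₹216,500 × 11% = ₹23,815

Standard income tax:
  ₹81,000 × 8% = ₹6,480
  ₹54,000 × 12% = ₹6,480
  ₹77,600 × 19% = ₹14,744
  → ₹27,704

₹27,704 > ₹23,815, so the standard income tax governs.

₹27,704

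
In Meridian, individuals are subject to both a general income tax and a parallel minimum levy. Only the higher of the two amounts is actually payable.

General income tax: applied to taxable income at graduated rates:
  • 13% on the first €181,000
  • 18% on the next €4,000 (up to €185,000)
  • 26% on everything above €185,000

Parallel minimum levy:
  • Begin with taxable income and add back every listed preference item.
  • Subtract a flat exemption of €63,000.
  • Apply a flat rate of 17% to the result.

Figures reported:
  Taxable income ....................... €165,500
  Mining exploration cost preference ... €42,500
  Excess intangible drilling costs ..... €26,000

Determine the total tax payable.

€29,070

Parallel minimum levy:
  Adjusted income: €165,500 + €42,500 + €26,000 = €234,000
  Less exemption €63,000 → base €171,000
  €171,000 × 17% = €29,070

General income tax:
  €165,500 × 13% = €21,515

€29,070 > €21,515, so the parallel minimum levy is the binding amount.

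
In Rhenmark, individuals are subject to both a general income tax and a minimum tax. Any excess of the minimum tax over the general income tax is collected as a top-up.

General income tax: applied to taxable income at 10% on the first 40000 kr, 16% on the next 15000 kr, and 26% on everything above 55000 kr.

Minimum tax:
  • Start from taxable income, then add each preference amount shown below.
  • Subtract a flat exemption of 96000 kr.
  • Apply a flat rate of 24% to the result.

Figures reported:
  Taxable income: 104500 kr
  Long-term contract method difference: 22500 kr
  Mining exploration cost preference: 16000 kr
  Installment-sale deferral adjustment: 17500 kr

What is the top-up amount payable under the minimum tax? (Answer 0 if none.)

0 kr

General income tax:
  40000 kr × 10% = 4000 kr
  15000 kr × 16% = 2400 kr
  49500 kr × 26% = 12870 kr
  → 19270 kr

Minimum tax:
  Adjusted income: 104500 kr + 22500 kr + 16000 kr + 17500 kr = 160500 kr
  Less exemption 96000 kr → base 64500 kr
  64500 kr × 24% = 15480 kr

15480 kr ≤ 19270 kr, so no add-on is due.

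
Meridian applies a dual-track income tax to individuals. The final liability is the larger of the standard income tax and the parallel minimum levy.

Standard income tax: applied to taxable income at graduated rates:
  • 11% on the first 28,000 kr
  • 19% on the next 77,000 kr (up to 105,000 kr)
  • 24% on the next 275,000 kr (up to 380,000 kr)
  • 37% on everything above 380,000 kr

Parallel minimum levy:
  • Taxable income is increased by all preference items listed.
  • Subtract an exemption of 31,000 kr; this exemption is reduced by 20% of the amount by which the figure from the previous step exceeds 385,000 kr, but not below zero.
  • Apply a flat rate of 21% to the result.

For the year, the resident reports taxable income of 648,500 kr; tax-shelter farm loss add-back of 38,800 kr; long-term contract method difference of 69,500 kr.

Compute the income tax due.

Parallel minimum levy:
  Adjusted income: 648,500 kr + 38,800 kr + 69,500 kr = 756,800 kr
  Exemption: 20% × (756,800 kr − 385,000 kr) = 74,360 kr ≥ 31,000 kr, so the exemption is fully phased out
  Base: 756,800 kr − 0 kr = 756,800 kr
  756,800 kr × 21% = 158,928 kr

Standard income tax:
  28,000 kr × 11% = 3,080 kr
  77,000 kr × 19% = 14,630 kr
  275,000 kr × 24% = 66,000 kr
  268,500 kr × 37% = 99,345 kr
  → 183,055 kr

183,055 kr > 158,928 kr, so the standard income tax governs.

183,055 kr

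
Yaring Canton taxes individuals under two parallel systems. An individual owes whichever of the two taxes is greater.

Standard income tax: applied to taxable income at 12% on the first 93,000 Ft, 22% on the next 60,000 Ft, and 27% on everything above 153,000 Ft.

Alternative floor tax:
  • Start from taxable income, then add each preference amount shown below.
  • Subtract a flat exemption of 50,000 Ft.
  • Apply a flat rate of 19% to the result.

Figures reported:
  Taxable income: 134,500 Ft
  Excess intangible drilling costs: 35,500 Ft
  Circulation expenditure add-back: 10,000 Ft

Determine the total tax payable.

24,700 Ft

Alternative floor tax:
  Adjusted income: 134,500 Ft + 35,500 Ft + 10,000 Ft = 180,000 Ft
  Less exemption 50,000 Ft → base 130,000 Ft
  130,000 Ft × 19% = 24,700 Ft

Standard income tax:
  93,000 Ft × 12% = 11,160 Ft
  41,500 Ft × 22% = 9,130 Ft
  → 20,290 Ft

24,700 Ft > 20,290 Ft, so the alternative floor tax is the binding amount.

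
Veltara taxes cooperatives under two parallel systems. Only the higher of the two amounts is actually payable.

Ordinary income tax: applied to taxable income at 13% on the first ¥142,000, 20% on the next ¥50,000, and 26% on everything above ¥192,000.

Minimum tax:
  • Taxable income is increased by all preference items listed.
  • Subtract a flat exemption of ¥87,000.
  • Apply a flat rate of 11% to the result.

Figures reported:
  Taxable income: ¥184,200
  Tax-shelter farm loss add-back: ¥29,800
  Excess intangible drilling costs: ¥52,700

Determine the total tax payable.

Minimum tax:
  Adjusted income: ¥184,200 + ¥29,800 + ¥52,700 = ¥266,700
  Less exemption ¥87,000 → base ¥179,700
  ¥179,700 × 11% = ¥19,767

Ordinary income tax:
  ¥142,000 × 13% = ¥18,460
  ¥42,200 × 20% = ¥8,440
  → ¥26,900

¥26,900 > ¥19,767, so the ordinary income tax governs.

¥26,900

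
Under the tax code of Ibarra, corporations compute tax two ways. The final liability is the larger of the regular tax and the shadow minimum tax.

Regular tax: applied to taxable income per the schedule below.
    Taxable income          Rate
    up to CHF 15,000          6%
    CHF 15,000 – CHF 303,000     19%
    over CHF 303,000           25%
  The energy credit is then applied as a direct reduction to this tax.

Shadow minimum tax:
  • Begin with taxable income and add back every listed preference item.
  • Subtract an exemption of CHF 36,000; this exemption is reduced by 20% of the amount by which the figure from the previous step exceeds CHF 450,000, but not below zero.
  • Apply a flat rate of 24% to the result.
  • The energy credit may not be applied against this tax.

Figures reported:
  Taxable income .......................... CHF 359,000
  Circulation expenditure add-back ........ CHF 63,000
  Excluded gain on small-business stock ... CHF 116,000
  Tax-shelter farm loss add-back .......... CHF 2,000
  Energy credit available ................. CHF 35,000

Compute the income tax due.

Regular tax:
  CHF 15,000 × 6% = CHF 900
  CHF 288,000 × 19% = CHF 54,720
  CHF 56,000 × 25% = CHF 14,000
  → CHF 69,620
  Less energy credit CHF 35,000 → CHF 34,620

Shadow minimum tax:
  Adjusted income: CHF 359,000 + CHF 63,000 + CHF 116,000 + CHF 2,000 = CHF 540,000
  Exemption: CHF 36,000 − 20% × (CHF 540,000 − CHF 450,000) = CHF 36,000 − CHF 18,000 = CHF 18,000
  Base: CHF 540,000 − CHF 18,000 = CHF 522,000
  CHF 522,000 × 24% = CHF 125,280

CHF 125,280 > CHF 34,620, so the shadow minimum tax is the binding amount.

CHF 125,280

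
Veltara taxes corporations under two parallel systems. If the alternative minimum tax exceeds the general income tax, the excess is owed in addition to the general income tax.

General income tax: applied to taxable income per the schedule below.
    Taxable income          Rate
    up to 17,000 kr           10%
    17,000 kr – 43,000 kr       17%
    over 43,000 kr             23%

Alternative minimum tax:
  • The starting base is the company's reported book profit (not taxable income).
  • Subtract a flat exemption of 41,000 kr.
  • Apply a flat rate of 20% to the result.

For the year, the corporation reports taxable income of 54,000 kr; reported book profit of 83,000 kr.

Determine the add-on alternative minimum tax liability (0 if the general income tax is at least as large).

0 kr

Alternative minimum tax:
  Base (reported book profit): 83,000 kr
  Less exemption 41,000 kr → base 42,000 kr
  42,000 kr × 20% = 8,400 kr

General income tax:
  17,000 kr × 10% = 1,700 kr
  26,000 kr × 17% = 4,420 kr
  11,000 kr × 23% = 2,530 kr
  → 8,650 kr

8,400 kr ≤ 8,650 kr, so no add-on is due.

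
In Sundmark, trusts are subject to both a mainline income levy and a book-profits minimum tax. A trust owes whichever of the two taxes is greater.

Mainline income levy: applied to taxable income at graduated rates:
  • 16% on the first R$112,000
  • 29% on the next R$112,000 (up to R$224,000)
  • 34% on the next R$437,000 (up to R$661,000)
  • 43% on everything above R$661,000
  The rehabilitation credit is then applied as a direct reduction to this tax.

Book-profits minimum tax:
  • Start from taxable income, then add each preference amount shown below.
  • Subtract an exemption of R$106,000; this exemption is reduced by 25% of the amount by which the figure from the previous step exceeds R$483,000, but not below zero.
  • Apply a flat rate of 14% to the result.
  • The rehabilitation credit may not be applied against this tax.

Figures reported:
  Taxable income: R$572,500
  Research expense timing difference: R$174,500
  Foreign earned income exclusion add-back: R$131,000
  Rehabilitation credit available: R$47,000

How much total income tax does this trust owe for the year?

R$121,905

Mainline income levy:
  R$112,000 × 16% = R$17,920
  R$112,000 × 29% = R$32,480
  R$348,500 × 34% = R$118,490
  → R$168,890
  Less rehabilitation credit R$47,000 → R$121,890

Book-profits minimum tax:
  Adjusted income: R$572,500 + R$174,500 + R$131,000 = R$878,000
  Exemption: R$106,000 − 25% × (R$878,000 − R$483,000) = R$106,000 − R$98,750 = R$7,250
  Base: R$878,000 − R$7,250 = R$870,750
  R$870,750 × 14% = R$121,905

R$121,905 > R$121,890, so the book-profits minimum tax is the binding amount.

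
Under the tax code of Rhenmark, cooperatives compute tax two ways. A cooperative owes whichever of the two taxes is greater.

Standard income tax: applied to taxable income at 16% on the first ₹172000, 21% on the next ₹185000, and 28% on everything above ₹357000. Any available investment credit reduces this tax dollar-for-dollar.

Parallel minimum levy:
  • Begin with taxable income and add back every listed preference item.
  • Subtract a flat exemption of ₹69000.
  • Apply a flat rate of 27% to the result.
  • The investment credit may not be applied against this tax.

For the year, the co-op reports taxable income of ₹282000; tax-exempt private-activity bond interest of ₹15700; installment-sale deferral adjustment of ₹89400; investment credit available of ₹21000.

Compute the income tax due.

₹85887

Standard income tax:
  ₹172000 × 16% = ₹27520
  ₹110000 × 21% = ₹23100
  → ₹50620
  Less investment credit ₹21000 → ₹29620

Parallel minimum levy:
  Adjusted income: ₹282000 + ₹15700 + ₹89400 = ₹387100
  Less exemption ₹69000 → base ₹318100
  ₹318100 × 27% = ₹85887

₹85887 > ₹29620, so the parallel minimum levy is the binding amount.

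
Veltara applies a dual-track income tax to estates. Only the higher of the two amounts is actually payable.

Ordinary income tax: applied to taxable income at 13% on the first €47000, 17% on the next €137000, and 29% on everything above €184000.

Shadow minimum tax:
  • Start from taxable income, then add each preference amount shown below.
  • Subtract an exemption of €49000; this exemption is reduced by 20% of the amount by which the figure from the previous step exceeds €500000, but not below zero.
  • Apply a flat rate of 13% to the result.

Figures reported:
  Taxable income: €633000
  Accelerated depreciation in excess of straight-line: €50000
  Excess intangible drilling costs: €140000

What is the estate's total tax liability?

Ordinary income tax:
  €47000 × 13% = €6110
  €137000 × 17% = €23290
  €449000 × 29% = €130210
  → €159610

Shadow minimum tax:
  Adjusted income: €633000 + €50000 + €140000 = €823000
  Exemption: 20% × (€823000 − €500000) = €64600 ≥ €49000, so the exemption is fully phased out
  Base: €823000 − €0 = €823000
  €823000 × 13% = €106990

€159610 > €106990, so the ordinary income tax governs.

€159610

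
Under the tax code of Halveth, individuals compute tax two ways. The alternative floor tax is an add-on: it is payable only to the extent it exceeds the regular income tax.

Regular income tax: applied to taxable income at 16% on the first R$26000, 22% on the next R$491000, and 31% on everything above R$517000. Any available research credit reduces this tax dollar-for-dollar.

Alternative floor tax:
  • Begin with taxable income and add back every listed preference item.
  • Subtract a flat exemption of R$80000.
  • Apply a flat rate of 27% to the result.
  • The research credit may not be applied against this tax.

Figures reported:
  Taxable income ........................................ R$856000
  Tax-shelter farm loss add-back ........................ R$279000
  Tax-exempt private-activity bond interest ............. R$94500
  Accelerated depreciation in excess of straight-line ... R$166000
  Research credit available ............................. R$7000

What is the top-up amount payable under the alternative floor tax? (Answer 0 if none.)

R$144915

Alternative floor tax:
  Adjusted income: R$856000 + R$279000 + R$94500 + R$166000 = R$1395500
  Less exemption R$80000 → base R$1315500
  R$1315500 × 27% = R$355185

Regular income tax:
  R$26000 × 16% = R$4160
  R$491000 × 22% = R$108020
  R$339000 × 31% = R$105090
  → R$217270
  Less research credit R$7000 → R$210270

Excess of alternative floor tax over regular income tax: R$355185 − R$210270 = R$144915.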